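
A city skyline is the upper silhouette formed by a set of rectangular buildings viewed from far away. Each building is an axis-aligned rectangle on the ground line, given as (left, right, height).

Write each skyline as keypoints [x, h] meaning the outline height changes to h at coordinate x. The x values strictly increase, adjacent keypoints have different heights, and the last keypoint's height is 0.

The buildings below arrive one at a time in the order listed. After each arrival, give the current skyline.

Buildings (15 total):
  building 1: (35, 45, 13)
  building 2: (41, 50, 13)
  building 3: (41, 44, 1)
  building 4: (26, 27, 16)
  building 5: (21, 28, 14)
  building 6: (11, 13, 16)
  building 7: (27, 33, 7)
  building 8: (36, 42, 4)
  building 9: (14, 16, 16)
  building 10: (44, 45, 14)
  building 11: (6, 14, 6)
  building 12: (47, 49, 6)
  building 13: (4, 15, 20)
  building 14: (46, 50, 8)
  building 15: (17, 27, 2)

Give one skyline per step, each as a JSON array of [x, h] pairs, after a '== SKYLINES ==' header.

== SKYLINES ==
[[35,13],[45,0]]
[[35,13],[50,0]]
[[35,13],[50,0]]
[[26,16],[27,0],[35,13],[50,0]]
[[21,14],[26,16],[27,14],[28,0],[35,13],[50,0]]
[[11,16],[13,0],[21,14],[26,16],[27,14],[28,0],[35,13],[50,0]]
[[11,16],[13,0],[21,14],[26,16],[27,14],[28,7],[33,0],[35,13],[50,0]]
[[11,16],[13,0],[21,14],[26,16],[27,14],[28,7],[33,0],[35,13],[50,0]]
[[11,16],[13,0],[14,16],[16,0],[21,14],[26,16],[27,14],[28,7],[33,0],[35,13],[50,0]]
[[11,16],[13,0],[14,16],[16,0],[21,14],[26,16],[27,14],[28,7],[33,0],[35,13],[44,14],[45,13],[50,0]]
[[6,6],[11,16],[13,6],[14,16],[16,0],[21,14],[26,16],[27,14],[28,7],[33,0],[35,13],[44,14],[45,13],[50,0]]
[[6,6],[11,16],[13,6],[14,16],[16,0],[21,14],[26,16],[27,14],[28,7],[33,0],[35,13],[44,14],[45,13],[50,0]]
[[4,20],[15,16],[16,0],[21,14],[26,16],[27,14],[28,7],[33,0],[35,13],[44,14],[45,13],[50,0]]
[[4,20],[15,16],[16,0],[21,14],[26,16],[27,14],[28,7],[33,0],[35,13],[44,14],[45,13],[50,0]]
[[4,20],[15,16],[16,0],[17,2],[21,14],[26,16],[27,14],[28,7],[33,0],[35,13],[44,14],[45,13],[50,0]]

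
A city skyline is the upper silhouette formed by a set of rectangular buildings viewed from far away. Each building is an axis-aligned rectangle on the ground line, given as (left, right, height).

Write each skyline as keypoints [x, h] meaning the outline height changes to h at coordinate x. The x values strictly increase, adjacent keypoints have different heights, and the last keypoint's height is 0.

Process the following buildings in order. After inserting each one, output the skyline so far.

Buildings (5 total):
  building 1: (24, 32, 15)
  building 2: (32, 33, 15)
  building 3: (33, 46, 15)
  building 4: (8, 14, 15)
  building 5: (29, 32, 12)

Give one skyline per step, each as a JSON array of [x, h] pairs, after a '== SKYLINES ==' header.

== SKYLINES ==
[[24,15],[32,0]]
[[24,15],[33,0]]
[[24,15],[46,0]]
[[8,15],[14,0],[24,15],[46,0]]
[[8,15],[14,0],[24,15],[46,0]]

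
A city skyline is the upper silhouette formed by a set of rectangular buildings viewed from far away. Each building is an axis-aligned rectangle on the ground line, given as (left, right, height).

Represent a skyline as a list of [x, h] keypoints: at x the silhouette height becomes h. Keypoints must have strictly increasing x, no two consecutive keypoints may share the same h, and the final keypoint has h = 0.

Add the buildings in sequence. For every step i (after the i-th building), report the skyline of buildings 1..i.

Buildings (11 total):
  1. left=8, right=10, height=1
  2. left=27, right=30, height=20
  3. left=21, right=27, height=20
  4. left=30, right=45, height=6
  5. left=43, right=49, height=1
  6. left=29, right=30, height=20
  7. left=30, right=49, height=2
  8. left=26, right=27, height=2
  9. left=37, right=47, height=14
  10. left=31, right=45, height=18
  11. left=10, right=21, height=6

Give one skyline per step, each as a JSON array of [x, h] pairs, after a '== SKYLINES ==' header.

== SKYLINES ==
[[8,1],[10,0]]
[[8,1],[10,0],[27,20],[30,0]]
[[8,1],[10,0],[21,20],[30,0]]
[[8,1],[10,0],[21,20],[30,6],[45,0]]
[[8,1],[10,0],[21,20],[30,6],[45,1],[49,0]]
[[8,1],[10,0],[21,20],[30,6],[45,1],[49,0]]
[[8,1],[10,0],[21,20],[30,6],[45,2],[49,0]]
[[8,1],[10,0],[21,20],[30,6],[45,2],[49,0]]
[[8,1],[10,0],[21,20],[30,6],[37,14],[47,2],[49,0]]
[[8,1],[10,0],[21,20],[30,6],[31,18],[45,14],[47,2],[49,0]]
[[8,1],[10,6],[21,20],[30,6],[31,18],[45,14],[47,2],[49,0]]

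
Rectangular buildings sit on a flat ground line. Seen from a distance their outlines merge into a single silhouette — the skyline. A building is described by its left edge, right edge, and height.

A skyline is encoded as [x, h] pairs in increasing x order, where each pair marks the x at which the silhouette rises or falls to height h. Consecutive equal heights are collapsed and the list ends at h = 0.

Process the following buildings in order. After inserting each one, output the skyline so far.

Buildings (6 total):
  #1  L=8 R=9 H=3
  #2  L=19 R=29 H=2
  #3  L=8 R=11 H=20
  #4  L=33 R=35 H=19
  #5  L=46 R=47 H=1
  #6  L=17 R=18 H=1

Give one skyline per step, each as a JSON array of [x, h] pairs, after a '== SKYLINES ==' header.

== SKYLINES ==
[[8,3],[9,0]]
[[8,3],[9,0],[19,2],[29,0]]
[[8,20],[11,0],[19,2],[29,0]]
[[8,20],[11,0],[19,2],[29,0],[33,19],[35,0]]
[[8,20],[11,0],[19,2],[29,0],[33,19],[35,0],[46,1],[47,0]]
[[8,20],[11,0],[17,1],[18,0],[19,2],[29,0],[33,19],[35,0],[46,1],[47,0]]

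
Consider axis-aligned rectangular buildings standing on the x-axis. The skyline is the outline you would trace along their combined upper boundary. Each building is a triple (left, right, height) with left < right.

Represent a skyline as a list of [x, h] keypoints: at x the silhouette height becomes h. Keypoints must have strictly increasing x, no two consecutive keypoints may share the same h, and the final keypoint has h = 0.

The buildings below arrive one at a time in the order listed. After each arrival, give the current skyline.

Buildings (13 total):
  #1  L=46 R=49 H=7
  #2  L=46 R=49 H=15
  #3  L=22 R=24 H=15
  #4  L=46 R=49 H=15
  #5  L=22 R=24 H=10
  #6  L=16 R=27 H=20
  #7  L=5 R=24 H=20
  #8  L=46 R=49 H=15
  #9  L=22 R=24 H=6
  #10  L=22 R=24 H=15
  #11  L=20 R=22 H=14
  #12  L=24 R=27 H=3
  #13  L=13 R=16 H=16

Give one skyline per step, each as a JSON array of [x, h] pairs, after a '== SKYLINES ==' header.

== SKYLINES ==
[[46,7],[49,0]]
[[46,15],[49,0]]
[[22,15],[24,0],[46,15],[49,0]]
[[22,15],[24,0],[46,15],[49,0]]
[[22,15],[24,0],[46,15],[49,0]]
[[16,20],[27,0],[46,15],[49,0]]
[[5,20],[27,0],[46,15],[49,0]]
[[5,20],[27,0],[46,15],[49,0]]
[[5,20],[27,0],[46,15],[49,0]]
[[5,20],[27,0],[46,15],[49,0]]
[[5,20],[27,0],[46,15],[49,0]]
[[5,20],[27,0],[46,15],[49,0]]
[[5,20],[27,0],[46,15],[49,0]]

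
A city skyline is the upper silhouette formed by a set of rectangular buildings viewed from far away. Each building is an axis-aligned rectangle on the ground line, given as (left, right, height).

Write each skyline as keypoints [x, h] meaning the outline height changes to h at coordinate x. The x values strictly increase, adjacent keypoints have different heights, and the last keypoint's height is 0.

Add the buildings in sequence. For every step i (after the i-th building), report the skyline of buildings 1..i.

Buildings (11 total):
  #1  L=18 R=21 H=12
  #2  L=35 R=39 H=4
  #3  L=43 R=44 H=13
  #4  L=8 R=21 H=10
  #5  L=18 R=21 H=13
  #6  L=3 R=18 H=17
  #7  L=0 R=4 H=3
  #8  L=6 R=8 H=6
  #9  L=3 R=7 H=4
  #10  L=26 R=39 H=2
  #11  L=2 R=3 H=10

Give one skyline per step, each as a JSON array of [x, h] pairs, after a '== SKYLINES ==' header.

== SKYLINES ==
[[18,12],[21,0]]
[[18,12],[21,0],[35,4],[39,0]]
[[18,12],[21,0],[35,4],[39,0],[43,13],[44,0]]
[[8,10],[18,12],[21,0],[35,4],[39,0],[43,13],[44,0]]
[[8,10],[18,13],[21,0],[35,4],[39,0],[43,13],[44,0]]
[[3,17],[18,13],[21,0],[35,4],[39,0],[43,13],[44,0]]
[[0,3],[3,17],[18,13],[21,0],[35,4],[39,0],[43,13],[44,0]]
[[0,3],[3,17],[18,13],[21,0],[35,4],[39,0],[43,13],[44,0]]
[[0,3],[3,17],[18,13],[21,0],[35,4],[39,0],[43,13],[44,0]]
[[0,3],[3,17],[18,13],[21,0],[26,2],[35,4],[39,0],[43,13],[44,0]]
[[0,3],[2,10],[3,17],[18,13],[21,0],[26,2],[35,4],[39,0],[43,13],[44,0]]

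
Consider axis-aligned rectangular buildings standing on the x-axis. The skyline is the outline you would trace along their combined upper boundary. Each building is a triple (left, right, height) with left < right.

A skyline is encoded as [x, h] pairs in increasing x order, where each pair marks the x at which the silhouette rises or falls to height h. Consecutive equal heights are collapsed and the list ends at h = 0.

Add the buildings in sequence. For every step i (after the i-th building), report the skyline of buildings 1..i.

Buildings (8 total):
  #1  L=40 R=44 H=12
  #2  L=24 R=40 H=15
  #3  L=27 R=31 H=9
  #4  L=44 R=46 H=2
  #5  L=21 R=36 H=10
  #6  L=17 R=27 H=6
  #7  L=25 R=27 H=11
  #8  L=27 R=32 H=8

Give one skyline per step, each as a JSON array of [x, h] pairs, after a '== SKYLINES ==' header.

== SKYLINES ==
[[40,12],[44,0]]
[[24,15],[40,12],[44,0]]
[[24,15],[40,12],[44,0]]
[[24,15],[40,12],[44,2],[46,0]]
[[21,10],[24,15],[40,12],[44,2],[46,0]]
[[17,6],[21,10],[24,15],[40,12],[44,2],[46,0]]
[[17,6],[21,10],[24,15],[40,12],[44,2],[46,0]]
[[17,6],[21,10],[24,15],[40,12],[44,2],[46,0]]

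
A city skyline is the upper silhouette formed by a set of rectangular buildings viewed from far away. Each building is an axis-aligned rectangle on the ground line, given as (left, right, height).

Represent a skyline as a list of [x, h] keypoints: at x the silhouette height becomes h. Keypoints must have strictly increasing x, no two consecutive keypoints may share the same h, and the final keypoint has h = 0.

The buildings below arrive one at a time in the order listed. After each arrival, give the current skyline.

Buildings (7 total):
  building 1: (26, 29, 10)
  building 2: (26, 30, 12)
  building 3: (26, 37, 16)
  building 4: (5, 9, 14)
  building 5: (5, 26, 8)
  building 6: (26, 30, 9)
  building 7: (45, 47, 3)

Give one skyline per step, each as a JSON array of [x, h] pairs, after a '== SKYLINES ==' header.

== SKYLINES ==
[[26,10],[29,0]]
[[26,12],[30,0]]
[[26,16],[37,0]]
[[5,14],[9,0],[26,16],[37,0]]
[[5,14],[9,8],[26,16],[37,0]]
[[5,14],[9,8],[26,16],[37,0]]
[[5,14],[9,8],[26,16],[37,0],[45,3],[47,0]]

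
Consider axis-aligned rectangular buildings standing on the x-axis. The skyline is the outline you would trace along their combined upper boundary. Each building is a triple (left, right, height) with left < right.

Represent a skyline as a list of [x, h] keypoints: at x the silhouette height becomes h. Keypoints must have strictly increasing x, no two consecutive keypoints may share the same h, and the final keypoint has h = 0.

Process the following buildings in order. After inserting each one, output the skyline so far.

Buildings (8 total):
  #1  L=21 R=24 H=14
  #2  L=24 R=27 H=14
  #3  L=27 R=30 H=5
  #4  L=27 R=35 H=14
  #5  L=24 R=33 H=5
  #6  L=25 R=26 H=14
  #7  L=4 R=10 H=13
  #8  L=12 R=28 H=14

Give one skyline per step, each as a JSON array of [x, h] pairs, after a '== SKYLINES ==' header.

== SKYLINES ==
[[21,14],[24,0]]
[[21,14],[27,0]]
[[21,14],[27,5],[30,0]]
[[21,14],[35,0]]
[[21,14],[35,0]]
[[21,14],[35,0]]
[[4,13],[10,0],[21,14],[35,0]]
[[4,13],[10,0],[12,14],[35,0]]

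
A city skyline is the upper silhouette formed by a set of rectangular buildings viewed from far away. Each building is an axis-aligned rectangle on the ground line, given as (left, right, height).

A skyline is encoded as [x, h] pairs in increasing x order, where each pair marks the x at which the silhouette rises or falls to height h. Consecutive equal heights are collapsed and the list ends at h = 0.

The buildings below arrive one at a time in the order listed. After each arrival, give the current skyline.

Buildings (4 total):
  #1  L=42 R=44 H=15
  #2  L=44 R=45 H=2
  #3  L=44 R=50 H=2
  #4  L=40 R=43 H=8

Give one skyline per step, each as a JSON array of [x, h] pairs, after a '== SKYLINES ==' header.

== SKYLINES ==
[[42,15],[44,0]]
[[42,15],[44,2],[45,0]]
[[42,15],[44,2],[50,0]]
[[40,8],[42,15],[44,2],[50,0]]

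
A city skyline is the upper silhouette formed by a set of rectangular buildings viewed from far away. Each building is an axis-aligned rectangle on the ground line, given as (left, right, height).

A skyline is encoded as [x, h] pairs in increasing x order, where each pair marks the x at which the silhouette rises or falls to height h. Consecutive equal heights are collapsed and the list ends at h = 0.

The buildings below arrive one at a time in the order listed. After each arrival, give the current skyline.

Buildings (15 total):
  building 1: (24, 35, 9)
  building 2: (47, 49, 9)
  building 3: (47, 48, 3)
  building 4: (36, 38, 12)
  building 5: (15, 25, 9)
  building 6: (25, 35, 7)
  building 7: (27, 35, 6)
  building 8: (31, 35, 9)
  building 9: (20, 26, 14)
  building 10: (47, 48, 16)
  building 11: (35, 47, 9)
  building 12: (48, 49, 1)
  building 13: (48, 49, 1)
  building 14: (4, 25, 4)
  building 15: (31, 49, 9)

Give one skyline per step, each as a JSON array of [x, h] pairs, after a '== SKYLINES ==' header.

== SKYLINES ==
[[24,9],[35,0]]
[[24,9],[35,0],[47,9],[49,0]]
[[24,9],[35,0],[47,9],[49,0]]
[[24,9],[35,0],[36,12],[38,0],[47,9],[49,0]]
[[15,9],[35,0],[36,12],[38,0],[47,9],[49,0]]
[[15,9],[35,0],[36,12],[38,0],[47,9],[49,0]]
[[15,9],[35,0],[36,12],[38,0],[47,9],[49,0]]
[[15,9],[35,0],[36,12],[38,0],[47,9],[49,0]]
[[15,9],[20,14],[26,9],[35,0],[36,12],[38,0],[47,9],[49,0]]
[[15,9],[20,14],[26,9],[35,0],[36,12],[38,0],[47,16],[48,9],[49,0]]
[[15,9],[20,14],[26,9],[36,12],[38,9],[47,16],[48,9],[49,0]]
[[15,9],[20,14],[26,9],[36,12],[38,9],[47,16],[48,9],[49,0]]
[[15,9],[20,14],[26,9],[36,12],[38,9],[47,16],[48,9],[49,0]]
[[4,4],[15,9],[20,14],[26,9],[36,12],[38,9],[47,16],[48,9],[49,0]]
[[4,4],[15,9],[20,14],[26,9],[36,12],[38,9],[47,16],[48,9],[49,0]]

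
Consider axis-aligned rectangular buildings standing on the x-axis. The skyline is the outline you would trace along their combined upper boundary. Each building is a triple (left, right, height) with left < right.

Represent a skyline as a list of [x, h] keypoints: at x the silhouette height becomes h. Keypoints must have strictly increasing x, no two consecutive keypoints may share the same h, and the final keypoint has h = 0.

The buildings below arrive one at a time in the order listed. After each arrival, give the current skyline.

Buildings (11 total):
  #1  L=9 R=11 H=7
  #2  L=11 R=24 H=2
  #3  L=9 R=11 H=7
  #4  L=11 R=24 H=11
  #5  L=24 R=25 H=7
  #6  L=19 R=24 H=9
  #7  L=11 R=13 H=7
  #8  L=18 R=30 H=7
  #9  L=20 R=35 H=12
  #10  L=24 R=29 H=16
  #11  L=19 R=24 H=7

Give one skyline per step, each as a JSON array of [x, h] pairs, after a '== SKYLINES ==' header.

== SKYLINES ==
[[9,7],[11,0]]
[[9,7],[11,2],[24,0]]
[[9,7],[11,2],[24,0]]
[[9,7],[11,11],[24,0]]
[[9,7],[11,11],[24,7],[25,0]]
[[9,7],[11,11],[24,7],[25,0]]
[[9,7],[11,11],[24,7],[25,0]]
[[9,7],[11,11],[24,7],[30,0]]
[[9,7],[11,11],[20,12],[35,0]]
[[9,7],[11,11],[20,12],[24,16],[29,12],[35,0]]
[[9,7],[11,11],[20,12],[24,16],[29,12],[35,0]]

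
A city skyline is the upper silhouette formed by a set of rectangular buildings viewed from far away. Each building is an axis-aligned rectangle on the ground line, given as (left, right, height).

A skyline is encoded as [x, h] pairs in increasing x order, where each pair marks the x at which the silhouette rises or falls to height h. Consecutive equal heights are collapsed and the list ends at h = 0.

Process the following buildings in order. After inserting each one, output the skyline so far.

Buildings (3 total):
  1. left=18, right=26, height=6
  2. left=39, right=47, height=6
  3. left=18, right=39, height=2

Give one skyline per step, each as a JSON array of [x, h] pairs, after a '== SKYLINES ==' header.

== SKYLINES ==
[[18,6],[26,0]]
[[18,6],[26,0],[39,6],[47,0]]
[[18,6],[26,2],[39,6],[47,0]]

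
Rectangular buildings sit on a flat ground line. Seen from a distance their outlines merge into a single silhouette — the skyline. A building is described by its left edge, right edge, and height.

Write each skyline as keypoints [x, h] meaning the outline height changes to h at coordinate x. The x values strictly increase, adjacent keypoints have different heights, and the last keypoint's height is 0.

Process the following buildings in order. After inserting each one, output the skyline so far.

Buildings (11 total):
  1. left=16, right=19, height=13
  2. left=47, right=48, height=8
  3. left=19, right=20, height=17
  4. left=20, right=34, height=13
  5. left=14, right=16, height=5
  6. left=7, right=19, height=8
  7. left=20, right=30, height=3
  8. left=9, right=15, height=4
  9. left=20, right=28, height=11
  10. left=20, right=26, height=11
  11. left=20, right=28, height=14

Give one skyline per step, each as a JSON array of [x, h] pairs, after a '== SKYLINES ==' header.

== SKYLINES ==
[[16,13],[19,0]]
[[16,13],[19,0],[47,8],[48,0]]
[[16,13],[19,17],[20,0],[47,8],[48,0]]
[[16,13],[19,17],[20,13],[34,0],[47,8],[48,0]]
[[14,5],[16,13],[19,17],[20,13],[34,0],[47,8],[48,0]]
[[7,8],[16,13],[19,17],[20,13],[34,0],[47,8],[48,0]]
[[7,8],[16,13],[19,17],[20,13],[34,0],[47,8],[48,0]]
[[7,8],[16,13],[19,17],[20,13],[34,0],[47,8],[48,0]]
[[7,8],[16,13],[19,17],[20,13],[34,0],[47,8],[48,0]]
[[7,8],[16,13],[19,17],[20,13],[34,0],[47,8],[48,0]]
[[7,8],[16,13],[19,17],[20,14],[28,13],[34,0],[47,8],[48,0]]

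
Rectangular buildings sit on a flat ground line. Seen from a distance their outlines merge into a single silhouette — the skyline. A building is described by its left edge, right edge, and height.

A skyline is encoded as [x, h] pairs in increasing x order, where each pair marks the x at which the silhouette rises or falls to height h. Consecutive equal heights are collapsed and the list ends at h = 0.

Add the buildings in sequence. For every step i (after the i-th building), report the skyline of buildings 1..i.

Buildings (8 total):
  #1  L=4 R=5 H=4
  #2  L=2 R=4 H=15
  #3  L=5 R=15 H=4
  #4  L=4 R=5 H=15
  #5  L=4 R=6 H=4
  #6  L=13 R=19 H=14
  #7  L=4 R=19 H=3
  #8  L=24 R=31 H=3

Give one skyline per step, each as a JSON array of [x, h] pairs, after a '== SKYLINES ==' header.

== SKYLINES ==
[[4,4],[5,0]]
[[2,15],[4,4],[5,0]]
[[2,15],[4,4],[15,0]]
[[2,15],[5,4],[15,0]]
[[2,15],[5,4],[15,0]]
[[2,15],[5,4],[13,14],[19,0]]
[[2,15],[5,4],[13,14],[19,0]]
[[2,15],[5,4],[13,14],[19,0],[24,3],[31,0]]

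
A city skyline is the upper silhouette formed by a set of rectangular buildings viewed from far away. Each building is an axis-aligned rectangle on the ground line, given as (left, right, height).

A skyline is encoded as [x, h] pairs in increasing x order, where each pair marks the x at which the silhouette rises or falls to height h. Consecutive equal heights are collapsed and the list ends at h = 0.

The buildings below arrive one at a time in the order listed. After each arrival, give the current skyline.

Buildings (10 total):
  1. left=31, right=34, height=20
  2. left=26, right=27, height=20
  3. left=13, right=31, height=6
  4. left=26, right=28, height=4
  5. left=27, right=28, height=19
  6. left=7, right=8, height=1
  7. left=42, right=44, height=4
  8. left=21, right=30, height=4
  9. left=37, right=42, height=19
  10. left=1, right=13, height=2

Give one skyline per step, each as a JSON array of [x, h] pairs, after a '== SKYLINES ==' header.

== SKYLINES ==
[[31,20],[34,0]]
[[26,20],[27,0],[31,20],[34,0]]
[[13,6],[26,20],[27,6],[31,20],[34,0]]
[[13,6],[26,20],[27,6],[31,20],[34,0]]
[[13,6],[26,20],[27,19],[28,6],[31,20],[34,0]]
[[7,1],[8,0],[13,6],[26,20],[27,19],[28,6],[31,20],[34,0]]
[[7,1],[8,0],[13,6],[26,20],[27,19],[28,6],[31,20],[34,0],[42,4],[44,0]]
[[7,1],[8,0],[13,6],[26,20],[27,19],[28,6],[31,20],[34,0],[42,4],[44,0]]
[[7,1],[8,0],[13,6],[26,20],[27,19],[28,6],[31,20],[34,0],[37,19],[42,4],[44,0]]
[[1,2],[13,6],[26,20],[27,19],[28,6],[31,20],[34,0],[37,19],[42,4],[44,0]]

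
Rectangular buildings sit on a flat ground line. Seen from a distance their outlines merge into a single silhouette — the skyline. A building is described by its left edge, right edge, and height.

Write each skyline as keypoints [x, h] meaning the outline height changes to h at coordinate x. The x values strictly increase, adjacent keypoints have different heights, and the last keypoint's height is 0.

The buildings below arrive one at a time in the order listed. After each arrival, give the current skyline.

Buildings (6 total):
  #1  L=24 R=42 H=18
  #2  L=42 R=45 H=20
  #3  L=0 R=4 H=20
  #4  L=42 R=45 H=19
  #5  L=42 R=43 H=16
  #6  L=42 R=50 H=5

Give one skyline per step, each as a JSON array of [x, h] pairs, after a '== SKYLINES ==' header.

== SKYLINES ==
[[24,18],[42,0]]
[[24,18],[42,20],[45,0]]
[[0,20],[4,0],[24,18],[42,20],[45,0]]
[[0,20],[4,0],[24,18],[42,20],[45,0]]
[[0,20],[4,0],[24,18],[42,20],[45,0]]
[[0,20],[4,0],[24,18],[42,20],[45,5],[50,0]]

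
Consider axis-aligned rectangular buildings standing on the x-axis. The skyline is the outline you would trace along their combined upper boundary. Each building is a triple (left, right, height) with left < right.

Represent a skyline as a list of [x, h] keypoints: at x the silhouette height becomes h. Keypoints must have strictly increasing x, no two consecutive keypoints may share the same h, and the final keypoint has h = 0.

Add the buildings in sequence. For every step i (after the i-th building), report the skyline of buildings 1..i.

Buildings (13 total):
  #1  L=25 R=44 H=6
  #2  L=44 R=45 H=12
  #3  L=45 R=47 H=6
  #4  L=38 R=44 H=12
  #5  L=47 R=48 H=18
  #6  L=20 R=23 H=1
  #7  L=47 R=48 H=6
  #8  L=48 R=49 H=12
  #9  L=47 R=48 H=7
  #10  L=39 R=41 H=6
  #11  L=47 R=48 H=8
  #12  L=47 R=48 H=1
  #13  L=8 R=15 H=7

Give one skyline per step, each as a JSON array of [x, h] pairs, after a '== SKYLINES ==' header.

== SKYLINES ==
[[25,6],[44,0]]
[[25,6],[44,12],[45,0]]
[[25,6],[44,12],[45,6],[47,0]]
[[25,6],[38,12],[45,6],[47,0]]
[[25,6],[38,12],[45,6],[47,18],[48,0]]
[[20,1],[23,0],[25,6],[38,12],[45,6],[47,18],[48,0]]
[[20,1],[23,0],[25,6],[38,12],[45,6],[47,18],[48,0]]
[[20,1],[23,0],[25,6],[38,12],[45,6],[47,18],[48,12],[49,0]]
[[20,1],[23,0],[25,6],[38,12],[45,6],[47,18],[48,12],[49,0]]
[[20,1],[23,0],[25,6],[38,12],[45,6],[47,18],[48,12],[49,0]]
[[20,1],[23,0],[25,6],[38,12],[45,6],[47,18],[48,12],[49,0]]
[[20,1],[23,0],[25,6],[38,12],[45,6],[47,18],[48,12],[49,0]]
[[8,7],[15,0],[20,1],[23,0],[25,6],[38,12],[45,6],[47,18],[48,12],[49,0]]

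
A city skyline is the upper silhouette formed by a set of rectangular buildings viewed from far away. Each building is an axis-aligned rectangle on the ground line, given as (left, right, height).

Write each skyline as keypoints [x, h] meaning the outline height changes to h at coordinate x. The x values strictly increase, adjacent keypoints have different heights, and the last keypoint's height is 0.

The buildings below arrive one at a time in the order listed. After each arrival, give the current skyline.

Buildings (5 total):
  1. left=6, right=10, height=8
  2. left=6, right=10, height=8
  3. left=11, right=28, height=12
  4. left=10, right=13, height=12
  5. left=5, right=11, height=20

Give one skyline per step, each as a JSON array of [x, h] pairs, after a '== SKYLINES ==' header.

== SKYLINES ==
[[6,8],[10,0]]
[[6,8],[10,0]]
[[6,8],[10,0],[11,12],[28,0]]
[[6,8],[10,12],[28,0]]
[[5,20],[11,12],[28,0]]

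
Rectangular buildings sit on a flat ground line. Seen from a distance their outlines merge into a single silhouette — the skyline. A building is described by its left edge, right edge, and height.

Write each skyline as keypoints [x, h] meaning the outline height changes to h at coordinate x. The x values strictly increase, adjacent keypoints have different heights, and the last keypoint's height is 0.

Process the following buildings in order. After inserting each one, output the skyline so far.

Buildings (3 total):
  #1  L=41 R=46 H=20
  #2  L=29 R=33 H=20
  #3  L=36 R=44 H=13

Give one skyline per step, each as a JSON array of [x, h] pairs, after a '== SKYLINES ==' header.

== SKYLINES ==
[[41,20],[46,0]]
[[29,20],[33,0],[41,20],[46,0]]
[[29,20],[33,0],[36,13],[41,20],[46,0]]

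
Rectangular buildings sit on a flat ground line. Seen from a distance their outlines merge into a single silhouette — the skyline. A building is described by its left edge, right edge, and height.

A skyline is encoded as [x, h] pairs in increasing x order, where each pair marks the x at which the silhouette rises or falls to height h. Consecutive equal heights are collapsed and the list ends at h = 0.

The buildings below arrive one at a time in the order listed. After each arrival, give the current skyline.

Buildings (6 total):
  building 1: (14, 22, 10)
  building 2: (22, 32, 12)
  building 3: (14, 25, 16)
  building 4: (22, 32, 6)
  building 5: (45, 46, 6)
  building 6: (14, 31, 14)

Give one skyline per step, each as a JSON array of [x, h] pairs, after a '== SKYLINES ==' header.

== SKYLINES ==
[[14,10],[22,0]]
[[14,10],[22,12],[32,0]]
[[14,16],[25,12],[32,0]]
[[14,16],[25,12],[32,0]]
[[14,16],[25,12],[32,0],[45,6],[46,0]]
[[14,16],[25,14],[31,12],[32,0],[45,6],[46,0]]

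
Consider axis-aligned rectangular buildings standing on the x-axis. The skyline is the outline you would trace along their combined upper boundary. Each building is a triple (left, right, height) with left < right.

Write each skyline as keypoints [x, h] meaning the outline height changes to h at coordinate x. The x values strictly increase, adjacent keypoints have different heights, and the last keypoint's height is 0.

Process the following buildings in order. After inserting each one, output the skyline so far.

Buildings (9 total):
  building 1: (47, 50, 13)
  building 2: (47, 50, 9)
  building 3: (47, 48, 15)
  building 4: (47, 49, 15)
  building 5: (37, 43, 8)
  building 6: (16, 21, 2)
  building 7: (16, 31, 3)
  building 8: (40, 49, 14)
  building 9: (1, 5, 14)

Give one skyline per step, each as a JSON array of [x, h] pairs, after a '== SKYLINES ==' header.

== SKYLINES ==
[[47,13],[50,0]]
[[47,13],[50,0]]
[[47,15],[48,13],[50,0]]
[[47,15],[49,13],[50,0]]
[[37,8],[43,0],[47,15],[49,13],[50,0]]
[[16,2],[21,0],[37,8],[43,0],[47,15],[49,13],[50,0]]
[[16,3],[31,0],[37,8],[43,0],[47,15],[49,13],[50,0]]
[[16,3],[31,0],[37,8],[40,14],[47,15],[49,13],[50,0]]
[[1,14],[5,0],[16,3],[31,0],[37,8],[40,14],[47,15],[49,13],[50,0]]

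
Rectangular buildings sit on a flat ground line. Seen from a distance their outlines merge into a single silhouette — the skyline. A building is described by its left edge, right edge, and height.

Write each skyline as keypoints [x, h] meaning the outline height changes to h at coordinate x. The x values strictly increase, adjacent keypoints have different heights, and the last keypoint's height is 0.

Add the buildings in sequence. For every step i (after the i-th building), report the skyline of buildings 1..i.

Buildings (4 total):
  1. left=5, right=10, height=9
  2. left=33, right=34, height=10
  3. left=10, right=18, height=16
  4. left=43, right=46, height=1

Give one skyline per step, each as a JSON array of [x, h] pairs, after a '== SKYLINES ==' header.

== SKYLINES ==
[[5,9],[10,0]]
[[5,9],[10,0],[33,10],[34,0]]
[[5,9],[10,16],[18,0],[33,10],[34,0]]
[[5,9],[10,16],[18,0],[33,10],[34,0],[43,1],[46,0]]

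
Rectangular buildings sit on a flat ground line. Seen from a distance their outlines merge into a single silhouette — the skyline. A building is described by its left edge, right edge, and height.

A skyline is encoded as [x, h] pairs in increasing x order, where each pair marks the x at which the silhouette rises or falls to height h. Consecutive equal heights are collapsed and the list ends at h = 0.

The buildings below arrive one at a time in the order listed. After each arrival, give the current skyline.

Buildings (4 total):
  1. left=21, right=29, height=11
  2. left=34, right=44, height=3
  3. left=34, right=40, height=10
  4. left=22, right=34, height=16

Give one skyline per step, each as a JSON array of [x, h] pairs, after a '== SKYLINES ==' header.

== SKYLINES ==
[[21,11],[29,0]]
[[21,11],[29,0],[34,3],[44,0]]
[[21,11],[29,0],[34,10],[40,3],[44,0]]
[[21,11],[22,16],[34,10],[40,3],[44,0]]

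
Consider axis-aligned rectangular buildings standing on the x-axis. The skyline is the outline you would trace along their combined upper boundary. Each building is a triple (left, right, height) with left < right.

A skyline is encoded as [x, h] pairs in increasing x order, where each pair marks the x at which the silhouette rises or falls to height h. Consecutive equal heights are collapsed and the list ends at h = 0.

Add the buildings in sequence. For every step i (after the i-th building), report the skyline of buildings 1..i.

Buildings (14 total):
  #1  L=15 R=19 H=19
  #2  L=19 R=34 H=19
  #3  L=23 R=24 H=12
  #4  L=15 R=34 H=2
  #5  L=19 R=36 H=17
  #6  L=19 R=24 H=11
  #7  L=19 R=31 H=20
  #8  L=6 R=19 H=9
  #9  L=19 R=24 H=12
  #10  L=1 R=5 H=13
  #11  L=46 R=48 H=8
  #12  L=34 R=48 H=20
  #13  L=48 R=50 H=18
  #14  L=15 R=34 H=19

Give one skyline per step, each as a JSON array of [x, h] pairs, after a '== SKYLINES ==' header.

== SKYLINES ==
[[15,19],[19,0]]
[[15,19],[34,0]]
[[15,19],[34,0]]
[[15,19],[34,0]]
[[15,19],[34,17],[36,0]]
[[15,19],[34,17],[36,0]]
[[15,19],[19,20],[31,19],[34,17],[36,0]]
[[6,9],[15,19],[19,20],[31,19],[34,17],[36,0]]
[[6,9],[15,19],[19,20],[31,19],[34,17],[36,0]]
[[1,13],[5,0],[6,9],[15,19],[19,20],[31,19],[34,17],[36,0]]
[[1,13],[5,0],[6,9],[15,19],[19,20],[31,19],[34,17],[36,0],[46,8],[48,0]]
[[1,13],[5,0],[6,9],[15,19],[19,20],[31,19],[34,20],[48,0]]
[[1,13],[5,0],[6,9],[15,19],[19,20],[31,19],[34,20],[48,18],[50,0]]
[[1,13],[5,0],[6,9],[15,19],[19,20],[31,19],[34,20],[48,18],[50,0]]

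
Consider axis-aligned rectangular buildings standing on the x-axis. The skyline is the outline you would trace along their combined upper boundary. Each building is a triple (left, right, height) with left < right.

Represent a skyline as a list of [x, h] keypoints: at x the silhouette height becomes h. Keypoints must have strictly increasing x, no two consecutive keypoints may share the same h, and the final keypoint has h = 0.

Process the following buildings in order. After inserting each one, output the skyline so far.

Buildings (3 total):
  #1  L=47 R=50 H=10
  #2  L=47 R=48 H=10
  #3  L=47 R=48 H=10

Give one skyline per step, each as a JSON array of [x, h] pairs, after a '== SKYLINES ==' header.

== SKYLINES ==
[[47,10],[50,0]]
[[47,10],[50,0]]
[[47,10],[50,0]]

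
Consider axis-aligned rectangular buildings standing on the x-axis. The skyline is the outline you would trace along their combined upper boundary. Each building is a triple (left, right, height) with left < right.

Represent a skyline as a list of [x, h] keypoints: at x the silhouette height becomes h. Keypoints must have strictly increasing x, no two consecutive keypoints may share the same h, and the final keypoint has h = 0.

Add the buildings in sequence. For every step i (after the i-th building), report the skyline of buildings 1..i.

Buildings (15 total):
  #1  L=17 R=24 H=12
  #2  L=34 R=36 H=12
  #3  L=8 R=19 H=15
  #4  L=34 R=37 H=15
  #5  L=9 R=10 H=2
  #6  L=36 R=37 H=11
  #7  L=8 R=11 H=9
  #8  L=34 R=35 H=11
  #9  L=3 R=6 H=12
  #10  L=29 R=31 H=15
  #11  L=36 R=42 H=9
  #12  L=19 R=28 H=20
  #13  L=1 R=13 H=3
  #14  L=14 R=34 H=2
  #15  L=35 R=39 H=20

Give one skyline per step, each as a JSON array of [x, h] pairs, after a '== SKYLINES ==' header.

== SKYLINES ==
[[17,12],[24,0]]
[[17,12],[24,0],[34,12],[36,0]]
[[8,15],[19,12],[24,0],[34,12],[36,0]]
[[8,15],[19,12],[24,0],[34,15],[37,0]]
[[8,15],[19,12],[24,0],[34,15],[37,0]]
[[8,15],[19,12],[24,0],[34,15],[37,0]]
[[8,15],[19,12],[24,0],[34,15],[37,0]]
[[8,15],[19,12],[24,0],[34,15],[37,0]]
[[3,12],[6,0],[8,15],[19,12],[24,0],[34,15],[37,0]]
[[3,12],[6,0],[8,15],[19,12],[24,0],[29,15],[31,0],[34,15],[37,0]]
[[3,12],[6,0],[8,15],[19,12],[24,0],[29,15],[31,0],[34,15],[37,9],[42,0]]
[[3,12],[6,0],[8,15],[19,20],[28,0],[29,15],[31,0],[34,15],[37,9],[42,0]]
[[1,3],[3,12],[6,3],[8,15],[19,20],[28,0],[29,15],[31,0],[34,15],[37,9],[42,0]]
[[1,3],[3,12],[6,3],[8,15],[19,20],[28,2],[29,15],[31,2],[34,15],[37,9],[42,0]]
[[1,3],[3,12],[6,3],[8,15],[19,20],[28,2],[29,15],[31,2],[34,15],[35,20],[39,9],[42,0]]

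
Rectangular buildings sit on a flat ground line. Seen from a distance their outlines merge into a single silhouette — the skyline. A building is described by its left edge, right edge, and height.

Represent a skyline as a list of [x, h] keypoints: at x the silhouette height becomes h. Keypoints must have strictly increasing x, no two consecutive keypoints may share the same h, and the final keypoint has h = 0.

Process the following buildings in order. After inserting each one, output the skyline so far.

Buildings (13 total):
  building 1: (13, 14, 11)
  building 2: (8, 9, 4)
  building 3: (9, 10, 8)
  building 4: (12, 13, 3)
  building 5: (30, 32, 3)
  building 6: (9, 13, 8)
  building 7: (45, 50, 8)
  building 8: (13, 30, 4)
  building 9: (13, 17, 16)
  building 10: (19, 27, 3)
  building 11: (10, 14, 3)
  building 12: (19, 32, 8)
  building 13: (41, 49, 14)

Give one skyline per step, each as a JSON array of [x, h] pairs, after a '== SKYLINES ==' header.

== SKYLINES ==
[[13,11],[14,0]]
[[8,4],[9,0],[13,11],[14,0]]
[[8,4],[9,8],[10,0],[13,11],[14,0]]
[[8,4],[9,8],[10,0],[12,3],[13,11],[14,0]]
[[8,4],[9,8],[10,0],[12,3],[13,11],[14,0],[30,3],[32,0]]
[[8,4],[9,8],[13,11],[14,0],[30,3],[32,0]]
[[8,4],[9,8],[13,11],[14,0],[30,3],[32,0],[45,8],[50,0]]
[[8,4],[9,8],[13,11],[14,4],[30,3],[32,0],[45,8],[50,0]]
[[8,4],[9,8],[13,16],[17,4],[30,3],[32,0],[45,8],[50,0]]
[[8,4],[9,8],[13,16],[17,4],[30,3],[32,0],[45,8],[50,0]]
[[8,4],[9,8],[13,16],[17,4],[30,3],[32,0],[45,8],[50,0]]
[[8,4],[9,8],[13,16],[17,4],[19,8],[32,0],[45,8],[50,0]]
[[8,4],[9,8],[13,16],[17,4],[19,8],[32,0],[41,14],[49,8],[50,0]]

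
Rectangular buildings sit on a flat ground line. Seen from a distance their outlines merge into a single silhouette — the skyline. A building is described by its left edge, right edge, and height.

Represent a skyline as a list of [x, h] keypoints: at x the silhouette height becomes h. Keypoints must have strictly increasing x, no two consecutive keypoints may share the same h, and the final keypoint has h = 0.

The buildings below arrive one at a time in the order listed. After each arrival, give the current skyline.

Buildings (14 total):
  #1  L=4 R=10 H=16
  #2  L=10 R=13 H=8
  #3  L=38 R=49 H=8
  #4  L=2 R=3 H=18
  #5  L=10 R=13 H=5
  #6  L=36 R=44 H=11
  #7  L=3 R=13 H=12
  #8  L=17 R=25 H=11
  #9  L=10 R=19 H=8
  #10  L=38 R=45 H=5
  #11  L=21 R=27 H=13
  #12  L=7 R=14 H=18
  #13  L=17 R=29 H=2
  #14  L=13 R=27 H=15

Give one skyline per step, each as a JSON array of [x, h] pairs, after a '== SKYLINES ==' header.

== SKYLINES ==
[[4,16],[10,0]]
[[4,16],[10,8],[13,0]]
[[4,16],[10,8],[13,0],[38,8],[49,0]]
[[2,18],[3,0],[4,16],[10,8],[13,0],[38,8],[49,0]]
[[2,18],[3,0],[4,16],[10,8],[13,0],[38,8],[49,0]]
[[2,18],[3,0],[4,16],[10,8],[13,0],[36,11],[44,8],[49,0]]
[[2,18],[3,12],[4,16],[10,12],[13,0],[36,11],[44,8],[49,0]]
[[2,18],[3,12],[4,16],[10,12],[13,0],[17,11],[25,0],[36,11],[44,8],[49,0]]
[[2,18],[3,12],[4,16],[10,12],[13,8],[17,11],[25,0],[36,11],[44,8],[49,0]]
[[2,18],[3,12],[4,16],[10,12],[13,8],[17,11],[25,0],[36,11],[44,8],[49,0]]
[[2,18],[3,12],[4,16],[10,12],[13,8],[17,11],[21,13],[27,0],[36,11],[44,8],[49,0]]
[[2,18],[3,12],[4,16],[7,18],[14,8],[17,11],[21,13],[27,0],[36,11],[44,8],[49,0]]
[[2,18],[3,12],[4,16],[7,18],[14,8],[17,11],[21,13],[27,2],[29,0],[36,11],[44,8],[49,0]]
[[2,18],[3,12],[4,16],[7,18],[14,15],[27,2],[29,0],[36,11],[44,8],[49,0]]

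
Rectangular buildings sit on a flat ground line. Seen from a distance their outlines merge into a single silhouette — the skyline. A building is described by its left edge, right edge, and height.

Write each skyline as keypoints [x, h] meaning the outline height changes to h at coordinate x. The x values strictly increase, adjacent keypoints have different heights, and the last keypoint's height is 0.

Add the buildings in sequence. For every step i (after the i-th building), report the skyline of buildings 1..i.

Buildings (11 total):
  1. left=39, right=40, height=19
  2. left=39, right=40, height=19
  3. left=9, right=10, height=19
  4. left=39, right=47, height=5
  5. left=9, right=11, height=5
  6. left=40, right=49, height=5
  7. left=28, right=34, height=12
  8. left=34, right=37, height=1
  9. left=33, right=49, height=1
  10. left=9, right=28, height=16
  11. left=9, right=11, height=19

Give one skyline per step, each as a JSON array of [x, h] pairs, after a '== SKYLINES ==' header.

== SKYLINES ==
[[39,19],[40,0]]
[[39,19],[40,0]]
[[9,19],[10,0],[39,19],[40,0]]
[[9,19],[10,0],[39,19],[40,5],[47,0]]
[[9,19],[10,5],[11,0],[39,19],[40,5],[47,0]]
[[9,19],[10,5],[11,0],[39,19],[40,5],[49,0]]
[[9,19],[10,5],[11,0],[28,12],[34,0],[39,19],[40,5],[49,0]]
[[9,19],[10,5],[11,0],[28,12],[34,1],[37,0],[39,19],[40,5],[49,0]]
[[9,19],[10,5],[11,0],[28,12],[34,1],[39,19],[40,5],[49,0]]
[[9,19],[10,16],[28,12],[34,1],[39,19],[40,5],[49,0]]
[[9,19],[11,16],[28,12],[34,1],[39,19],[40,5],[49,0]]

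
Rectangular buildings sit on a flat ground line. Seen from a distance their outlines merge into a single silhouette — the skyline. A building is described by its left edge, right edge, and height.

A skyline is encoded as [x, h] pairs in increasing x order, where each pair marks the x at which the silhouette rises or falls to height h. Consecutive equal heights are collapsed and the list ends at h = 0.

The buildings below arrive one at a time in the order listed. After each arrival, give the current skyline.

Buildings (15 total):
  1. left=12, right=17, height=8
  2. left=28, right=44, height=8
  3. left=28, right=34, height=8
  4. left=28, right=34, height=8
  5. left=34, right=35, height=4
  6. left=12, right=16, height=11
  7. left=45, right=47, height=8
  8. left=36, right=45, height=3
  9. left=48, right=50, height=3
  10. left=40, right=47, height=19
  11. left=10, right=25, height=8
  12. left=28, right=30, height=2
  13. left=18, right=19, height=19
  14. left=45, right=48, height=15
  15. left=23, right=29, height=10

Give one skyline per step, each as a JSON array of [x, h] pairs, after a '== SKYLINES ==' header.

== SKYLINES ==
[[12,8],[17,0]]
[[12,8],[17,0],[28,8],[44,0]]
[[12,8],[17,0],[28,8],[44,0]]
[[12,8],[17,0],[28,8],[44,0]]
[[12,8],[17,0],[28,8],[44,0]]
[[12,11],[16,8],[17,0],[28,8],[44,0]]
[[12,11],[16,8],[17,0],[28,8],[44,0],[45,8],[47,0]]
[[12,11],[16,8],[17,0],[28,8],[44,3],[45,8],[47,0]]
[[12,11],[16,8],[17,0],[28,8],[44,3],[45,8],[47,0],[48,3],[50,0]]
[[12,11],[16,8],[17,0],[28,8],[40,19],[47,0],[48,3],[50,0]]
[[10,8],[12,11],[16,8],[25,0],[28,8],[40,19],[47,0],[48,3],[50,0]]
[[10,8],[12,11],[16,8],[25,0],[28,8],[40,19],[47,0],[48,3],[50,0]]
[[10,8],[12,11],[16,8],[18,19],[19,8],[25,0],[28,8],[40,19],[47,0],[48,3],[50,0]]
[[10,8],[12,11],[16,8],[18,19],[19,8],[25,0],[28,8],[40,19],[47,15],[48,3],[50,0]]
[[10,8],[12,11],[16,8],[18,19],[19,8],[23,10],[29,8],[40,19],[47,15],[48,3],[50,0]]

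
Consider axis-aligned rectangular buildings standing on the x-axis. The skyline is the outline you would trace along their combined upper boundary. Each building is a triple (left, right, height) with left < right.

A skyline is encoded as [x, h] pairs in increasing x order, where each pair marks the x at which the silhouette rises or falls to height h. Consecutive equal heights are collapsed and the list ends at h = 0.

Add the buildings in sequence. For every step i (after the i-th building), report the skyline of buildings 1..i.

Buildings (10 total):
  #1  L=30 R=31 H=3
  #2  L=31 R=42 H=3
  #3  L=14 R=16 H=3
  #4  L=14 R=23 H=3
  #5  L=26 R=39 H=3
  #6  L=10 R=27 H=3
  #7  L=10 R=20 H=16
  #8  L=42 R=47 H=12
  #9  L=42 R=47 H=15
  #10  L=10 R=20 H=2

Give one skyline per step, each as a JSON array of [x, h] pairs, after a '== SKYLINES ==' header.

== SKYLINES ==
[[30,3],[31,0]]
[[30,3],[42,0]]
[[14,3],[16,0],[30,3],[42,0]]
[[14,3],[23,0],[30,3],[42,0]]
[[14,3],[23,0],[26,3],[42,0]]
[[10,3],[42,0]]
[[10,16],[20,3],[42,0]]
[[10,16],[20,3],[42,12],[47,0]]
[[10,16],[20,3],[42,15],[47,0]]
[[10,16],[20,3],[42,15],[47,0]]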